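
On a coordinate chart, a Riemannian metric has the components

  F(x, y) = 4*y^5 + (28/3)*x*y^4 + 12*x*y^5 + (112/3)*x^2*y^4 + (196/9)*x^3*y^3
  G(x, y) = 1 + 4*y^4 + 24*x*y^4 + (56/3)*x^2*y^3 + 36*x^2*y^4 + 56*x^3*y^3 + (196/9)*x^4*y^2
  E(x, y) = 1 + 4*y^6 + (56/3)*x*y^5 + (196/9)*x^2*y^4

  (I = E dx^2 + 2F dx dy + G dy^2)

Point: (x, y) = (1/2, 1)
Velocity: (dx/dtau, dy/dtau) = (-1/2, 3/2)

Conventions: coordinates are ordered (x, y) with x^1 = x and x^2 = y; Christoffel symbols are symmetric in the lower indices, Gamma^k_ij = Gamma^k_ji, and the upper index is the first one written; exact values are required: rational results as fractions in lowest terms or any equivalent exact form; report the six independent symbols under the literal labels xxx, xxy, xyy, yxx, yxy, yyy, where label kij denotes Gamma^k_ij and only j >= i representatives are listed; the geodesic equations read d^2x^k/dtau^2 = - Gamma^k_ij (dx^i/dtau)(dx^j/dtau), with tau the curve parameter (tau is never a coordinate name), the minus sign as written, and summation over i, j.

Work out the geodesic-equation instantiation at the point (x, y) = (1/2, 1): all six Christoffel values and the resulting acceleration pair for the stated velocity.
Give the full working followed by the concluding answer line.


E = 178/9, F = 481/18, G = 1405/36 at the point
E_x = 364/9, E_y = 832/9, F_x = 75, F_y = 685/6, G_x = 1184/9, G_y = 2479/18
EG - F^2 = 2081/36;  g^inv = (36/2081) * [[1405/36, -481/18], [-481/18, 178/9]]
first-kind symbols [ij,l] = (1/2)(d_i g_jl + d_j g_il - d_l g_ij): [xx,x] = E_x/2 = 182/9, [xx,y] = F_x - E_y/2 = 259/9, [xy,x] = E_y/2 = 416/9, [xy,y] = G_x/2 = 592/9, [yy,x] = F_y - G_x/2 = 871/18, [yy,y] = G_y/2 = 2479/36
Gamma^x_ij = (G*[ij,x] - F*[ij,y])/(EG - F^2), Gamma^y_ij = (E*[ij,y] - F*[ij,x])/(EG - F^2)
Gamma_xxx = 728/2081, Gamma_xxy = 1664/2081, Gamma_xyy = 1742/2081, Gamma_yxx = 1036/2081, Gamma_yxy = 2368/2081, Gamma_yyy = 2479/2081
d^2x/dtau^2 = -(Gamma_xxx*(-1/2)^2 + 2*Gamma_xxy*(-1/2)*(3/2) + Gamma_xyy*(3/2)^2) = -3211/4162
d^2y/dtau^2 = -(Gamma_yxx*(-1/2)^2 + 2*Gamma_yxy*(-1/2)*(3/2) + Gamma_yyy*(3/2)^2) = -9139/8324

Answer: Gamma_xxx = 728/2081, Gamma_xxy = 1664/2081, Gamma_xyy = 1742/2081, Gamma_yxx = 1036/2081, Gamma_yxy = 2368/2081, Gamma_yyy = 2479/2081; accelerations (d^2x/dtau^2, d^2y/dtau^2) = (-3211/4162, -9139/8324)


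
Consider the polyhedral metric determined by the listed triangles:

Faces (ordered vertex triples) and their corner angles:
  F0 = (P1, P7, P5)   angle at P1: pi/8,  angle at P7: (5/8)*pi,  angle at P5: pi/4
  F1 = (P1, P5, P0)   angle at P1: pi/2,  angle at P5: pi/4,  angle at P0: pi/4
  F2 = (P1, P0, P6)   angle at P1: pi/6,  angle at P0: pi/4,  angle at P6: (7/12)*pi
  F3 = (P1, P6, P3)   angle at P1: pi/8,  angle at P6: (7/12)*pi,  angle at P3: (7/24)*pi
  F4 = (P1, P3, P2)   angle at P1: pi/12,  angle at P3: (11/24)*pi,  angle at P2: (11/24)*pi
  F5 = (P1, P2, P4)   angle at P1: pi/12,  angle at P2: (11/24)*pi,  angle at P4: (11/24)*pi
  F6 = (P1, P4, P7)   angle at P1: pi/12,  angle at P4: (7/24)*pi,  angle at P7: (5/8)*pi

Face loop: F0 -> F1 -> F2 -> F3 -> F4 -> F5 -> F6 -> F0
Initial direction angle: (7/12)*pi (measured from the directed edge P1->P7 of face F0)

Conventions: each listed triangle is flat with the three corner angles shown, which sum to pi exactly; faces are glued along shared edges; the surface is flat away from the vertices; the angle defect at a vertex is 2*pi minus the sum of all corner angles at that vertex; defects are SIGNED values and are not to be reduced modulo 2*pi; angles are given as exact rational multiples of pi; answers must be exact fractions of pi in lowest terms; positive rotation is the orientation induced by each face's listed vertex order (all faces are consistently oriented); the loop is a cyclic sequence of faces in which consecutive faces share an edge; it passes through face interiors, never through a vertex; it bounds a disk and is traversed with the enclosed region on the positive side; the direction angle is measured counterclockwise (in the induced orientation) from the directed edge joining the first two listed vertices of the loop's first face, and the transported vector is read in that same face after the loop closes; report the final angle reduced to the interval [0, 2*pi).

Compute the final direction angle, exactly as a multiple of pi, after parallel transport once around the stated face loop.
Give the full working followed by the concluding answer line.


enclosed vertex P1: corner angles sum to (7/6)*pi, defect = 2*pi - (7/6)*pi = (5/6)*pi
final direction = starting direction + enclosed defect total, reduced mod 2*pi (induced orientation)
final angle = (7/12)*pi + (5/6)*pi = (17/12)*pi (mod 2*pi)

Answer: final direction angle = (17/12)*pi


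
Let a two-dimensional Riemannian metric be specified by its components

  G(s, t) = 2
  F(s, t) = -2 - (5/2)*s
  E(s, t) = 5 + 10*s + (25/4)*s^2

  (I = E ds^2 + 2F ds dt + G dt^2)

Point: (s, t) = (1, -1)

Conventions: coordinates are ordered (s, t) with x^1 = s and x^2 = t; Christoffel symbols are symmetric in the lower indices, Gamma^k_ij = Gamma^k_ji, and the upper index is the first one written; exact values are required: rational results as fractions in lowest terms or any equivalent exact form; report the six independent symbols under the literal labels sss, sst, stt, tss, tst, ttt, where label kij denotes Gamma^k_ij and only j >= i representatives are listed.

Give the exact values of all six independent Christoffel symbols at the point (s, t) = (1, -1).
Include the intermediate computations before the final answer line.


E = 85/4, F = -9/2, G = 2 at the point
E_s = 45/2, E_t = 0, F_s = -5/2, F_t = 0, G_s = 0, G_t = 0
EG - F^2 = 89/4;  g^inv = (4/89) * [[2, 9/2], [9/2, 85/4]]
first-kind symbols [ij,l] = (1/2)(d_i g_jl + d_j g_il - d_l g_ij): [ss,s] = E_s/2 = 45/4, [ss,t] = F_s - E_t/2 = -5/2, [st,s] = E_t/2 = 0, [st,t] = G_s/2 = 0, [tt,s] = F_t - G_s/2 = 0, [tt,t] = G_t/2 = 0
Gamma^s_ij = (G*[ij,s] - F*[ij,t])/(EG - F^2), Gamma^t_ij = (E*[ij,t] - F*[ij,s])/(EG - F^2)

Answer: Gamma_sss = 45/89, Gamma_sst = 0, Gamma_stt = 0, Gamma_tss = -10/89, Gamma_tst = 0, Gamma_ttt = 0


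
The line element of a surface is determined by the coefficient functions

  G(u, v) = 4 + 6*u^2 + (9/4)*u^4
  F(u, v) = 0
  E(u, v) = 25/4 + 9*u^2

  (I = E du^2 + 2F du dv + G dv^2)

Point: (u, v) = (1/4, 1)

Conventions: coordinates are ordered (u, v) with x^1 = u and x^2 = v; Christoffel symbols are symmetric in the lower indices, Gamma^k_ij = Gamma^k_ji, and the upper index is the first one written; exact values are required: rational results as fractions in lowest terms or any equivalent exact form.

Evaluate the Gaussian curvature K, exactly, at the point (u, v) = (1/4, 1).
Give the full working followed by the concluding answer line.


E = 109/16, F = 0, G = 4489/1024, EG - F^2 = 489301/16384 at the point
E_u = 9/2, E_v = 0, F_u = 0, F_v = 0, G_u = 201/64, G_v = 0
E_vv = 0, F_uv = 0, G_uu = 219/16
Brioschi: K = (det M1 - det M2) / (EG - F^2)^2 with the standard first/second-derivative matrices M1, M2.
M1 = [[-E_vv/2 + F_uv - G_uu/2, E_u/2, F_u - E_v/2], [F_v - G_u/2, E, F], [G_v/2, F, G]] = [[-219/32, 9/4, 0], [-201/128, 109/16, 0], [0, 0, 4489/1024]]; det M1 = -49518159/262144
M2 = [[0, E_v/2, G_u/2], [E_v/2, E, F], [G_u/2, F, G]] = [[0, 0, 201/128], [0, 109/16, 0], [201/128, 0, 4489/1024]]; det M2 = -4403709/262144
det M1 - det M2 = -22557225/131072; K = -22557225/131072 / (489301/16384)^2 = -153600/796027

Answer: K = -153600/796027


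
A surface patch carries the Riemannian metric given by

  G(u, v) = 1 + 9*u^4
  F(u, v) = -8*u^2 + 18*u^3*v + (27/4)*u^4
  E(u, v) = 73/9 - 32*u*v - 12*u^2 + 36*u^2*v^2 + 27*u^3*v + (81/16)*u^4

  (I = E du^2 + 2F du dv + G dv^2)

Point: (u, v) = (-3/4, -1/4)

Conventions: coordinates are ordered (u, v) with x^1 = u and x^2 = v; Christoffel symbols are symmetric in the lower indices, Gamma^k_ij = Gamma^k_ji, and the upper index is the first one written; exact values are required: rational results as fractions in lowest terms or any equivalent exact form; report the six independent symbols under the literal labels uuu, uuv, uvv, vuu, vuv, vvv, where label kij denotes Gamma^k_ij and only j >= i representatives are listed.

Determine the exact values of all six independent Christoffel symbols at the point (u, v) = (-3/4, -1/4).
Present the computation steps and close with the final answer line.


E = 39673/36864, F = -477/1024, G = 985/256 at the point
E_u = 689/256, E_v = 159/64, F_u = -447/64, F_v = -243/32, G_u = -243/16, G_v = 0
EG - F^2 = 144649/36864;  g^inv = (36864/144649) * [[985/256, 477/1024], [477/1024, 39673/36864]]
first-kind symbols [ij,l] = (1/2)(d_i g_jl + d_j g_il - d_l g_ij): [uu,u] = E_u/2 = 689/512, [uu,v] = F_u - E_v/2 = -1053/128, [uv,u] = E_v/2 = 159/128, [uv,v] = G_u/2 = -243/32, [vv,u] = F_v - G_u/2 = 0, [vv,v] = G_v/2 = 0
Gamma^u_ij = (G*[ij,u] - F*[ij,v])/(EG - F^2), Gamma^v_ij = (E*[ij,v] - F*[ij,u])/(EG - F^2)

Answer: Gamma_uuu = 49608/144649, Gamma_uuv = 45792/144649, Gamma_uvv = 0, Gamma_vuu = -303264/144649, Gamma_vuv = -279936/144649, Gamma_vvv = 0


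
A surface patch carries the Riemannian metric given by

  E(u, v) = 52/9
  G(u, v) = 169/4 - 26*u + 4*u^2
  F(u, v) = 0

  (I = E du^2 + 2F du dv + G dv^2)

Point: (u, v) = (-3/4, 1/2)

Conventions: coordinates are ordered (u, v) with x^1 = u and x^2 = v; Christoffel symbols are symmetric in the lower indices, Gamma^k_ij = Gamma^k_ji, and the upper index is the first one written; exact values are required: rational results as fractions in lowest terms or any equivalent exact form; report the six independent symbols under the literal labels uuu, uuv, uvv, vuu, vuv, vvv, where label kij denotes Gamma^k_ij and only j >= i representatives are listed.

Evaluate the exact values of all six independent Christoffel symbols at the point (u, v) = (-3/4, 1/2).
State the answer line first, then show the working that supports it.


Answer: Gamma_uuu = 0, Gamma_uuv = 0, Gamma_uvv = 36/13, Gamma_vuu = 0, Gamma_vuv = -1/4, Gamma_vvv = 0

E = 52/9, F = 0, G = 64 at the point
E_u = 0, E_v = 0, F_u = 0, F_v = 0, G_u = -32, G_v = 0
EG - F^2 = 3328/9;  g^inv = (9/3328) * [[64, 0], [0, 52/9]]
first-kind symbols [ij,l] = (1/2)(d_i g_jl + d_j g_il - d_l g_ij): [uu,u] = E_u/2 = 0, [uu,v] = F_u - E_v/2 = 0, [uv,u] = E_v/2 = 0, [uv,v] = G_u/2 = -16, [vv,u] = F_v - G_u/2 = 16, [vv,v] = G_v/2 = 0
Gamma^u_ij = (G*[ij,u] - F*[ij,v])/(EG - F^2), Gamma^v_ij = (E*[ij,v] - F*[ij,u])/(EG - F^2)


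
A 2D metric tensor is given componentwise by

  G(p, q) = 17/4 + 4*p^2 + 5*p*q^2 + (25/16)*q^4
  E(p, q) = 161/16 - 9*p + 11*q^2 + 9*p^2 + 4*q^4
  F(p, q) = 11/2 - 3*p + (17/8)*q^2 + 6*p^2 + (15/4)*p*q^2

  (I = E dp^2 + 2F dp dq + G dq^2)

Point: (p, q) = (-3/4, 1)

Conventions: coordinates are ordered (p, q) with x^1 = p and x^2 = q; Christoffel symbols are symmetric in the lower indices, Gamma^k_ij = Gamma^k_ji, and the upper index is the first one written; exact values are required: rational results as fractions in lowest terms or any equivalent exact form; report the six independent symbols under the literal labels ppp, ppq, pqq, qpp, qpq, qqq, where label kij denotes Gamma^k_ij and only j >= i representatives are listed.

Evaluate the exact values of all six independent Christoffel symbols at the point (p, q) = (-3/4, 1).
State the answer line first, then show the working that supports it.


Answer: Gamma_ppp = 60392/12821, Gamma_ppq = 22312/12821, Gamma_pqq = 704/12821, Gamma_qpp = -227180/12821, Gamma_qpq = -55488/12821, Gamma_qqq = -3562/12821

E = 295/8, F = 167/16, G = 69/16 at the point
E_p = -45/2, E_q = 38, F_p = -33/4, F_q = -11/8, G_p = -1, G_q = -5/4
EG - F^2 = 12821/256;  g^inv = (256/12821) * [[69/16, -167/16], [-167/16, 295/8]]
first-kind symbols [ij,l] = (1/2)(d_i g_jl + d_j g_il - d_l g_ij): [pp,p] = E_p/2 = -45/4, [pp,q] = F_p - E_q/2 = -109/4, [pq,p] = E_q/2 = 19, [pq,q] = G_p/2 = -1/2, [qq,p] = F_q - G_p/2 = -7/8, [qq,q] = G_q/2 = -5/8
Gamma^p_ij = (G*[ij,p] - F*[ij,q])/(EG - F^2), Gamma^q_ij = (E*[ij,q] - F*[ij,p])/(EG - F^2)


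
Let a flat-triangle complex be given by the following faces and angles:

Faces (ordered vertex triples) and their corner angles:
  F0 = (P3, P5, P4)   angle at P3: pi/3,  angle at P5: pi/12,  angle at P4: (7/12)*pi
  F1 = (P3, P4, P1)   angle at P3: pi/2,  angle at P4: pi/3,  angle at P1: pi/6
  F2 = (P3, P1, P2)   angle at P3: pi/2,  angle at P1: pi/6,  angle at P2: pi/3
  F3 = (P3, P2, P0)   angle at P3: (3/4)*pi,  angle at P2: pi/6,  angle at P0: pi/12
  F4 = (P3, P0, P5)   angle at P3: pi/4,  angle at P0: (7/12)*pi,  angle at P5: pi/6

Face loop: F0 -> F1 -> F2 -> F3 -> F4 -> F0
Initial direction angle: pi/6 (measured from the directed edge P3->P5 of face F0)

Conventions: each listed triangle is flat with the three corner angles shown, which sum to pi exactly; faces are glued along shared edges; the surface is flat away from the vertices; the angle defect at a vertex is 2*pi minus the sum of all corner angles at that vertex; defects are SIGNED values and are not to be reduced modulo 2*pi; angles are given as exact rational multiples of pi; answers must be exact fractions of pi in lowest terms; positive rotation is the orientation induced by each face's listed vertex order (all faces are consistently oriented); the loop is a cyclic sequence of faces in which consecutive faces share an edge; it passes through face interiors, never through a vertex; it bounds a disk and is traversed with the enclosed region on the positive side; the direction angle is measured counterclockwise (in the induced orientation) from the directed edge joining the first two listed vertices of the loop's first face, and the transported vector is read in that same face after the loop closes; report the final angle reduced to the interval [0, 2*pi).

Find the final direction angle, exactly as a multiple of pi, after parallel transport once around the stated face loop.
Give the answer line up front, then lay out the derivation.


Answer: final direction angle = (11/6)*pi

enclosed vertex P3: corner angles sum to (7/3)*pi, defect = 2*pi - (7/3)*pi = -pi/3
final direction = starting direction + enclosed defect total, reduced mod 2*pi (induced orientation)
final angle = pi/6 - pi/3 = (11/6)*pi (mod 2*pi)


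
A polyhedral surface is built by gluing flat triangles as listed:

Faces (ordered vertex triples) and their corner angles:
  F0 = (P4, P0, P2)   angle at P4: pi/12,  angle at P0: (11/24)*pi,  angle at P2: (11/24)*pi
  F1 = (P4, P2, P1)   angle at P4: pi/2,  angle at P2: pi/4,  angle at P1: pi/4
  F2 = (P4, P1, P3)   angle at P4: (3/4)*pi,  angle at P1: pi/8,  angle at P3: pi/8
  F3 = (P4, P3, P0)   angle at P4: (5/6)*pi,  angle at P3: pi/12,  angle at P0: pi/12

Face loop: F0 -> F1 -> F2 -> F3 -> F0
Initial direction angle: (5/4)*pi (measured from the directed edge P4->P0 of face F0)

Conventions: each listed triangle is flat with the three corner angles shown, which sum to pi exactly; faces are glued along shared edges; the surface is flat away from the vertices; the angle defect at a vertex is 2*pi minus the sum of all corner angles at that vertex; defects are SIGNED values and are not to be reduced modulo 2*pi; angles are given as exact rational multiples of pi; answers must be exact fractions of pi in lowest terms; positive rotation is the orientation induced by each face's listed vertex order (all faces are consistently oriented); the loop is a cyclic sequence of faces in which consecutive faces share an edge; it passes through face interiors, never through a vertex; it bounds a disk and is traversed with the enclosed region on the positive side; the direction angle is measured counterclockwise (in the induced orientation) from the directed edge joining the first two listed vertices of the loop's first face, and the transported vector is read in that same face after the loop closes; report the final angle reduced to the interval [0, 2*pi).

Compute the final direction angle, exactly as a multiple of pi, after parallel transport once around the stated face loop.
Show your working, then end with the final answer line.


enclosed vertex P4: corner angles sum to (13/6)*pi, defect = 2*pi - (13/6)*pi = -pi/6
by Gauss-Bonnet the loop rotates the vector by the enclosed defect sum (positive orientation, mod 2*pi)
final angle = (5/4)*pi - pi/6 = (13/12)*pi (mod 2*pi)

Answer: final direction angle = (13/12)*pi


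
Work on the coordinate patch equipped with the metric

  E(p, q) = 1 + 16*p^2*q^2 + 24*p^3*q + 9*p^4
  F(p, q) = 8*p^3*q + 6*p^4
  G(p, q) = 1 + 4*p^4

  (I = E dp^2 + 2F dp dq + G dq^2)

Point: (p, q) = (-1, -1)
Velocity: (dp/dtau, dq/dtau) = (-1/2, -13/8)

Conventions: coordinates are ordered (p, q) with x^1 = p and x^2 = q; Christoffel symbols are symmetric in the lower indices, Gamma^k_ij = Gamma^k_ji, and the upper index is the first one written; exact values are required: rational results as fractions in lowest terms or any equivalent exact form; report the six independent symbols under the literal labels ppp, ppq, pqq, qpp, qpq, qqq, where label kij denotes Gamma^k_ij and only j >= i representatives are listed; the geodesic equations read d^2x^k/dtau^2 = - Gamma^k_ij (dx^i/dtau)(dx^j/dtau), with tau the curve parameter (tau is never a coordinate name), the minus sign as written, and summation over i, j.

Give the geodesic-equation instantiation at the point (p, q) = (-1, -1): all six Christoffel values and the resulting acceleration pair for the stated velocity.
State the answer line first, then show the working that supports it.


Answer: Gamma_ppp = -35/27, Gamma_ppq = -14/27, Gamma_pqq = 0, Gamma_qpp = -10/27, Gamma_qpq = -4/27, Gamma_qqq = 0; accelerations (d^2p/dtau^2, d^2q/dtau^2) = (7/6, 1/3)

E = 50, F = 14, G = 5 at the point
E_p = -140, E_q = -56, F_p = -48, F_q = -8, G_p = -16, G_q = 0
EG - F^2 = 54;  g^inv = (1/54) * [[5, -14], [-14, 50]]
first-kind symbols [ij,l] = (1/2)(d_i g_jl + d_j g_il - d_l g_ij): [pp,p] = E_p/2 = -70, [pp,q] = F_p - E_q/2 = -20, [pq,p] = E_q/2 = -28, [pq,q] = G_p/2 = -8, [qq,p] = F_q - G_p/2 = 0, [qq,q] = G_q/2 = 0
Gamma^p_ij = (G*[ij,p] - F*[ij,q])/(EG - F^2), Gamma^q_ij = (E*[ij,q] - F*[ij,p])/(EG - F^2)
Gamma_ppp = -35/27, Gamma_ppq = -14/27, Gamma_pqq = 0, Gamma_qpp = -10/27, Gamma_qpq = -4/27, Gamma_qqq = 0
d^2p/dtau^2 = -(Gamma_ppp*(-1/2)^2 + 2*Gamma_ppq*(-1/2)*(-13/8) + Gamma_pqq*(-13/8)^2) = 7/6
d^2q/dtau^2 = -(Gamma_qpp*(-1/2)^2 + 2*Gamma_qpq*(-1/2)*(-13/8) + Gamma_qqq*(-13/8)^2) = 1/3


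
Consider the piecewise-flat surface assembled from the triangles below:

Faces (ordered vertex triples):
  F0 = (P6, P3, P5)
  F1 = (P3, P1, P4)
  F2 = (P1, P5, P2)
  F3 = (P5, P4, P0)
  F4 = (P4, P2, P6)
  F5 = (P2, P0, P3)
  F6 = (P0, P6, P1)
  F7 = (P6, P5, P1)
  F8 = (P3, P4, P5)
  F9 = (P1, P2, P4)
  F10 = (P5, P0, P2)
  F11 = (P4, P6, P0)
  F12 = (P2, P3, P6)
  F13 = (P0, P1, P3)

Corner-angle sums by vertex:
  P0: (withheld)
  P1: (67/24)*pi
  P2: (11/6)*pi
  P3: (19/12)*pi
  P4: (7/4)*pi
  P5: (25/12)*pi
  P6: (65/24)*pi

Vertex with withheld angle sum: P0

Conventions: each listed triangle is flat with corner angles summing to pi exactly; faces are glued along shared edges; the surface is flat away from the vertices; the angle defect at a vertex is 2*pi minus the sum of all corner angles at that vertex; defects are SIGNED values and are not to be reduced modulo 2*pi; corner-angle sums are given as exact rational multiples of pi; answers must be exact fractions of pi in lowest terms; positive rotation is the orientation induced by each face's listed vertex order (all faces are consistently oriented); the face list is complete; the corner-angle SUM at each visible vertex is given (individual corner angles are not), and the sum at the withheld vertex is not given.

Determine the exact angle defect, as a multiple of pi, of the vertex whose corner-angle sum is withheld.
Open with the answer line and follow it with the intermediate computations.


Answer: defect(P0) = (3/4)*pi

V = 7, E = 21, F = 14; chi = V - E + F = 0
Gauss-Bonnet: total defect = 2*pi*chi = 0; visible defects sum to (-3/4)*pi


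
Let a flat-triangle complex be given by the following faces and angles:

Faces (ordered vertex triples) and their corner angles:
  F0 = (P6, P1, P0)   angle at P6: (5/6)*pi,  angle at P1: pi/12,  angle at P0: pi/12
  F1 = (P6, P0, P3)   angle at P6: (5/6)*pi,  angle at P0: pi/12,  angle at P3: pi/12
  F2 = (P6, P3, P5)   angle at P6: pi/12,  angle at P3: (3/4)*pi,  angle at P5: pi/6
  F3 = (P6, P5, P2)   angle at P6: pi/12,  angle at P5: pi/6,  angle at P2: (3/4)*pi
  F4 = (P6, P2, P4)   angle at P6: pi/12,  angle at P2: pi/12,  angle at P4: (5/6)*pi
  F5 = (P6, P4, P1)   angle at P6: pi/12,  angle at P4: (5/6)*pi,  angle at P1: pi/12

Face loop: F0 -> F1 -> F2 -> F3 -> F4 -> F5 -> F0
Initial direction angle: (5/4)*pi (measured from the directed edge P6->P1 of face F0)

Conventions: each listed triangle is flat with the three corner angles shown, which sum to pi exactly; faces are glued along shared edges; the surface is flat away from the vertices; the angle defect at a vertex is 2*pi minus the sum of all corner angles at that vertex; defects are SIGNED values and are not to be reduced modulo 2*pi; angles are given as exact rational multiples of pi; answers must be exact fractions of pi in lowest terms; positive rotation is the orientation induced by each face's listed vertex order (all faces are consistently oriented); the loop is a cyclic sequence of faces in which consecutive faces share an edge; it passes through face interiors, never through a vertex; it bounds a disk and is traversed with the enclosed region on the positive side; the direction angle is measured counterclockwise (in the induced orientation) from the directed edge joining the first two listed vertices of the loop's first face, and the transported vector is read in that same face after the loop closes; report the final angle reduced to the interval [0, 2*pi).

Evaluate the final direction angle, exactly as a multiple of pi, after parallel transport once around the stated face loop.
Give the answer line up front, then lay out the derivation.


Answer: final direction angle = (5/4)*pi

enclosed vertex P6: corner angles sum to 2*pi, defect = 2*pi - 2*pi = 0
the rotation equals the total enclosed defect, so the final angle is initial + defects (mod 2*pi)
final angle = (5/4)*pi + 0 = (5/4)*pi (mod 2*pi)


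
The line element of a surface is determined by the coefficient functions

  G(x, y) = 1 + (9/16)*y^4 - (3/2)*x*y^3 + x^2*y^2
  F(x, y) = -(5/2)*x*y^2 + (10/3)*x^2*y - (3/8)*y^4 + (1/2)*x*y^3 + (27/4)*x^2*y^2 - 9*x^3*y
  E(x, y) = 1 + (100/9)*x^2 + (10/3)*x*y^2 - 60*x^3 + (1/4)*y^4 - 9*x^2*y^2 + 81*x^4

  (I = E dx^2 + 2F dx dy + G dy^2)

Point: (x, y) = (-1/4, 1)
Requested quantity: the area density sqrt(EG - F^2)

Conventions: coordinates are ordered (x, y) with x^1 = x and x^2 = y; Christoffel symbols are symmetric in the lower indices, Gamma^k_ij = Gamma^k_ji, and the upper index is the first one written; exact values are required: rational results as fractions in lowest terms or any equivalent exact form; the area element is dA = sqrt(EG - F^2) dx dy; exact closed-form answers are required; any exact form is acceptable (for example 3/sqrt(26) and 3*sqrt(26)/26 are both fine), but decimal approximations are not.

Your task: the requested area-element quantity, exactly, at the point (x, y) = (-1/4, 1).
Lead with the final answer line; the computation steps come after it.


Answer: sqrt(EG - F^2) = sqrt(6457)/48

E = 4153/2304, F = 43/48, G = 2; EG - F^2 = 6457/2304


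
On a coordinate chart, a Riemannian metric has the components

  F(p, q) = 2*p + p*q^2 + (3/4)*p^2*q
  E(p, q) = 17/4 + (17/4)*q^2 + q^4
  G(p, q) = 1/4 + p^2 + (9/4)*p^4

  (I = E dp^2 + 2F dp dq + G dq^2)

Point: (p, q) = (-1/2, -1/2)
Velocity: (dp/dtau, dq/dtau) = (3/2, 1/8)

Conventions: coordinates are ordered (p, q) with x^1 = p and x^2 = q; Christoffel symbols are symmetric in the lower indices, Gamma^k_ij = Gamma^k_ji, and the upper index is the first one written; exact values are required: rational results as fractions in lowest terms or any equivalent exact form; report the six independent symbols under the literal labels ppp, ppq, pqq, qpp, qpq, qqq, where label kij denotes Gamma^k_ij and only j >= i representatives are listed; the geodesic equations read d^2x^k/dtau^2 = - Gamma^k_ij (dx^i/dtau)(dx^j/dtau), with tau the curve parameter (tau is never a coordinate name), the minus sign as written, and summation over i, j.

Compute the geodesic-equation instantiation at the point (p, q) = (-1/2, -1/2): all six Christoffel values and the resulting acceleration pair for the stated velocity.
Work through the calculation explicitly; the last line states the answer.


E = 43/8, F = -39/32, G = 41/64 at the point
E_p = 0, E_q = -19/4, F_p = 21/8, F_q = 11/16, G_p = -17/8, G_q = 0
EG - F^2 = 2005/1024;  g^inv = (1024/2005) * [[41/64, 39/32], [39/32, 43/8]]
first-kind symbols [ij,l] = (1/2)(d_i g_jl + d_j g_il - d_l g_ij): [pp,p] = E_p/2 = 0, [pp,q] = F_p - E_q/2 = 5, [pq,p] = E_q/2 = -19/8, [pq,q] = G_p/2 = -17/16, [qq,p] = F_q - G_p/2 = 7/4, [qq,q] = G_q/2 = 0
Gamma^p_ij = (G*[ij,p] - F*[ij,q])/(EG - F^2), Gamma^q_ij = (E*[ij,q] - F*[ij,p])/(EG - F^2)
Gamma_ppp = 1248/401, Gamma_ppq = -2884/2005, Gamma_pqq = 1148/2005, Gamma_qpp = 5504/401, Gamma_qpq = -8812/2005, Gamma_qqq = 2184/2005
d^2p/dtau^2 = -(Gamma_ppp*(3/2)^2 + 2*Gamma_ppq*(3/2)*(1/8) + Gamma_pqq*(1/8)^2) = -207623/32080
d^2q/dtau^2 = -(Gamma_qpp*(3/2)^2 + 2*Gamma_qpq*(3/2)*(1/8) + Gamma_qqq*(1/8)^2) = -469197/16040

Answer: Gamma_ppp = 1248/401, Gamma_ppq = -2884/2005, Gamma_pqq = 1148/2005, Gamma_qpp = 5504/401, Gamma_qpq = -8812/2005, Gamma_qqq = 2184/2005; accelerations (d^2p/dtau^2, d^2q/dtau^2) = (-207623/32080, -469197/16040)


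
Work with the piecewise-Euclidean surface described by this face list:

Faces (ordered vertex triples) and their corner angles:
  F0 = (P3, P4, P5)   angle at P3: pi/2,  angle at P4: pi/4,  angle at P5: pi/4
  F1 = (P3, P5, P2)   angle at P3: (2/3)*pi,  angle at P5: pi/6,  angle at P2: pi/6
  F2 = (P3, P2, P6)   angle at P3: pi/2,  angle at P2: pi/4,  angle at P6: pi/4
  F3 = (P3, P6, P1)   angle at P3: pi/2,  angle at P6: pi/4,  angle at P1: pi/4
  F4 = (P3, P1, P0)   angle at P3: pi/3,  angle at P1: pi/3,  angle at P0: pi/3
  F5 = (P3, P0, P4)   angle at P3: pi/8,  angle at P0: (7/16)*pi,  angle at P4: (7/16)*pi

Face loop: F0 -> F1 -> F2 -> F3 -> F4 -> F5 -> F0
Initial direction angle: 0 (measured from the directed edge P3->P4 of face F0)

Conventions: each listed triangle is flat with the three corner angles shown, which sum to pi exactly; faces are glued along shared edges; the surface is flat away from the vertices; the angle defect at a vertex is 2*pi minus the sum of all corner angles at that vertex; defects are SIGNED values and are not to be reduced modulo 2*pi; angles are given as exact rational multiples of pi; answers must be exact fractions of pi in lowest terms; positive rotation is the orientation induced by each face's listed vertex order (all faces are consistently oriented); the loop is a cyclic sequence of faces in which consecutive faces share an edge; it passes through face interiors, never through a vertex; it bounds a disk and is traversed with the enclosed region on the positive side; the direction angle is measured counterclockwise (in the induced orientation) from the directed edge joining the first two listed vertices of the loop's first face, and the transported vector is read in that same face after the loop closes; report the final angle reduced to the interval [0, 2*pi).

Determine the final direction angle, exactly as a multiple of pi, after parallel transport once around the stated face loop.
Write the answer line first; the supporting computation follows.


Answer: final direction angle = (11/8)*pi

enclosed vertex P3: corner angles sum to (21/8)*pi, defect = 2*pi - (21/8)*pi = (-5/8)*pi
summing the enclosed defects onto the initial angle, mod 2*pi in the induced orientation:
final angle = 0 - (5/8)*pi = (11/8)*pi (mod 2*pi)


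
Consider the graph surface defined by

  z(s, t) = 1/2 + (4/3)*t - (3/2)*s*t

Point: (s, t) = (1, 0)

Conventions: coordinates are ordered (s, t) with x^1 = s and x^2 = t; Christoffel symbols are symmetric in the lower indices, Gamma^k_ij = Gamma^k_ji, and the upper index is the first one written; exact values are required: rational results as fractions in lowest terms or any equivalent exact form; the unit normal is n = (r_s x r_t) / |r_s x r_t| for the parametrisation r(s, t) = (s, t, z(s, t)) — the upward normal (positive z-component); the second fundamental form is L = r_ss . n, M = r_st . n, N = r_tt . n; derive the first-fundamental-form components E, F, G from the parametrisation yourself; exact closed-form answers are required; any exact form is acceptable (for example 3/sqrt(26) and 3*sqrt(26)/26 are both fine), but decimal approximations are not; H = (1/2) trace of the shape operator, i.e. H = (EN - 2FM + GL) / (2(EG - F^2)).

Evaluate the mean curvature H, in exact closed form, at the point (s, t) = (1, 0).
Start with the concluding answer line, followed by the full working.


Answer: H = 0

z_s = 0, z_t = -1/6, z_ss = 0, z_st = -3/2, z_tt = 0
E = 1, F = 0, G = 37/36; answer radicand W^2 = 37/36
unnormalised second-form numerators: l = 0, m = -3/2, n = 0; L = l/sqrt(37/36), and similarly M = m/sqrt(W^2), N = n/sqrt(W^2)
H = (E*n - 2*F*m + G*l) / (2*(EG - F^2)*sqrt(W^2)); E*n - 2*F*m + G*l = 0, EG - F^2 = 37/36, so H = (0)/sqrt(37/36)


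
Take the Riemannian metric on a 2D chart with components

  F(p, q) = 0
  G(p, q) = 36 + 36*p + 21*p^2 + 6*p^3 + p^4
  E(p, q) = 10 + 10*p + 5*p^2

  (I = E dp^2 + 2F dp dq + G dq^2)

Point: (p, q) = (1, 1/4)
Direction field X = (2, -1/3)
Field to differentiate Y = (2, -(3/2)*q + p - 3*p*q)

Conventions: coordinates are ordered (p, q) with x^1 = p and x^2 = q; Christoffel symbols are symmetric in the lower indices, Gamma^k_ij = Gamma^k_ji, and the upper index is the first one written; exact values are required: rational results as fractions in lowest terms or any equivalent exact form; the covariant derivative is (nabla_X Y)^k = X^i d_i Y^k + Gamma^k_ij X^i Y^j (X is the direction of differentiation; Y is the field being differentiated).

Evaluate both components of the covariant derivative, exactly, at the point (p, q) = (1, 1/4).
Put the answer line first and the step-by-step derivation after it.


Answer: (nabla_X Y)^p = 91/60, (nabla_X Y)^q = 37/24

E = 25, F = 0, G = 100 at the point
E_p = 20, E_q = 0, F_p = 0, F_q = 0, G_p = 100, G_q = 0
EG - F^2 = 2500;  g^inv = (1/2500) * [[100, 0], [0, 25]]
first-kind symbols [ij,l] = (1/2)(d_i g_jl + d_j g_il - d_l g_ij): [pp,p] = E_p/2 = 10, [pp,q] = F_p - E_q/2 = 0, [pq,p] = E_q/2 = 0, [pq,q] = G_p/2 = 50, [qq,p] = F_q - G_p/2 = -50, [qq,q] = G_q/2 = 0
Gamma^p_ij = (G*[ij,p] - F*[ij,q])/(EG - F^2), Gamma^q_ij = (E*[ij,q] - F*[ij,p])/(EG - F^2)
Gamma_ppp = 2/5, Gamma_ppq = 0, Gamma_pqq = -2, Gamma_qpp = 0, Gamma_qpq = 1/2, Gamma_qqq = 0
X = (2, -1/3), Y = (2, -1/8) at the point


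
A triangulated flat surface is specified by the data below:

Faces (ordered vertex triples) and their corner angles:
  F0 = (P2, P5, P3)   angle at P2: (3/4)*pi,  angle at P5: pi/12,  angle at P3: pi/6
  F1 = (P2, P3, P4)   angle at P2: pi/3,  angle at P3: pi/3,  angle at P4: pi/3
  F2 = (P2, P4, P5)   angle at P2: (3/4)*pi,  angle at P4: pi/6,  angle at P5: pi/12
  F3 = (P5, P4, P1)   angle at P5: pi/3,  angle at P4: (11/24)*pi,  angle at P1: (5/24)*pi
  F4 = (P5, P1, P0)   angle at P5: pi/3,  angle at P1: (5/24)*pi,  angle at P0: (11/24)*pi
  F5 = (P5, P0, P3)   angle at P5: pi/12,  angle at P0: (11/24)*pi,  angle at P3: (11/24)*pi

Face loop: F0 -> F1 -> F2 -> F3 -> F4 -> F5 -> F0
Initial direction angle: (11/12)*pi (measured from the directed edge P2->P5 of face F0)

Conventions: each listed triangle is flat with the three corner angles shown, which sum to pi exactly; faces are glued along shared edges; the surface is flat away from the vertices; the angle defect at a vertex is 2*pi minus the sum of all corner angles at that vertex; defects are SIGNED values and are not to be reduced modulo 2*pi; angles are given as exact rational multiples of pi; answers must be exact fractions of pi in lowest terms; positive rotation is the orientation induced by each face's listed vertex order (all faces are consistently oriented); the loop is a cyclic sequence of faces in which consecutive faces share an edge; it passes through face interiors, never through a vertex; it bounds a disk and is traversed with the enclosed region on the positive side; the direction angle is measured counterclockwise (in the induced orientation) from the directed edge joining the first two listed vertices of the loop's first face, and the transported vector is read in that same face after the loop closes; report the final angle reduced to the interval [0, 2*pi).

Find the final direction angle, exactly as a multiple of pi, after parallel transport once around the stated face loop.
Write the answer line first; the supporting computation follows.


Answer: final direction angle = pi/6

enclosed vertex P2: corner angles sum to (11/6)*pi, defect = 2*pi - (11/6)*pi = pi/6
enclosed vertex P5: corner angles sum to (11/12)*pi, defect = 2*pi - (11/12)*pi = (13/12)*pi
final direction = starting direction + enclosed defect total, reduced mod 2*pi (induced orientation)
final angle = (11/12)*pi + (5/4)*pi = pi/6 (mod 2*pi)


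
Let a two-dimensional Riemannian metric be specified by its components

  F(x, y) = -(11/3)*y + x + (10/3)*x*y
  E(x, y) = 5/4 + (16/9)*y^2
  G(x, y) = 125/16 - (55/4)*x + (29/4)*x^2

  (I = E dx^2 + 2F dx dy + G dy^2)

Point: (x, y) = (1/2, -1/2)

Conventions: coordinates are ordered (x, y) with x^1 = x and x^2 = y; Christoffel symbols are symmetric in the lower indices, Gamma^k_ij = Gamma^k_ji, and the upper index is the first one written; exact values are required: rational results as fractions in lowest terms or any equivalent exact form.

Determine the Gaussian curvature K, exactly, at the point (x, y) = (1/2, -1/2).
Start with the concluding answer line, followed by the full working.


Answer: K = -39432/120409

E = 61/36, F = 3/2, G = 11/4, EG - F^2 = 347/144 at the point
E_x = 0, E_y = -16/9, F_x = -2/3, F_y = -2, G_x = -13/2, G_y = 0
E_yy = 32/9, F_xy = 10/3, G_xx = 29/2
Evaluate Brioschi's two determinant matrices M1, M2 and divide by (EG - F^2)^2.
M1 = [[-E_yy/2 + F_xy - G_xx/2, E_x/2, F_x - E_y/2], [F_y - G_x/2, E, F], [G_y/2, F, G]] = [[-205/36, 0, 2/9], [5/4, 61/36, 3/2], [0, 3/2, 11/4]]; det M1 = -68975/5184
M2 = [[0, E_y/2, G_x/2], [E_y/2, E, F], [G_x/2, F, G]] = [[0, -8/9, -13/4], [-8/9, 61/36, 3/2], [-13/4, 3/2, 11/4]]; det M2 = -59117/5184
det M1 - det M2 = -1643/864; K = -1643/864 / (347/144)^2 = -39432/120409


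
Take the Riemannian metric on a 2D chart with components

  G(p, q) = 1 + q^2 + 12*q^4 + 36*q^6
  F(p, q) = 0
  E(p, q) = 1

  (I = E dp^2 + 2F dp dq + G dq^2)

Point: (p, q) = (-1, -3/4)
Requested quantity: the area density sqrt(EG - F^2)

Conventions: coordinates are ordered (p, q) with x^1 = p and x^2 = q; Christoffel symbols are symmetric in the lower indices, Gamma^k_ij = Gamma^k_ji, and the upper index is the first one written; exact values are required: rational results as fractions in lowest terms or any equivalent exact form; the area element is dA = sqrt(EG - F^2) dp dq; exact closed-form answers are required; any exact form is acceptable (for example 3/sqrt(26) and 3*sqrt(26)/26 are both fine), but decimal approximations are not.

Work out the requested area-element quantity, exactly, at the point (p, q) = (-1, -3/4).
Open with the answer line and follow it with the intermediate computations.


Answer: sqrt(EG - F^2) = sqrt(12049)/32

E = 1, F = 0, G = 12049/1024; EG - F^2 = 12049/1024


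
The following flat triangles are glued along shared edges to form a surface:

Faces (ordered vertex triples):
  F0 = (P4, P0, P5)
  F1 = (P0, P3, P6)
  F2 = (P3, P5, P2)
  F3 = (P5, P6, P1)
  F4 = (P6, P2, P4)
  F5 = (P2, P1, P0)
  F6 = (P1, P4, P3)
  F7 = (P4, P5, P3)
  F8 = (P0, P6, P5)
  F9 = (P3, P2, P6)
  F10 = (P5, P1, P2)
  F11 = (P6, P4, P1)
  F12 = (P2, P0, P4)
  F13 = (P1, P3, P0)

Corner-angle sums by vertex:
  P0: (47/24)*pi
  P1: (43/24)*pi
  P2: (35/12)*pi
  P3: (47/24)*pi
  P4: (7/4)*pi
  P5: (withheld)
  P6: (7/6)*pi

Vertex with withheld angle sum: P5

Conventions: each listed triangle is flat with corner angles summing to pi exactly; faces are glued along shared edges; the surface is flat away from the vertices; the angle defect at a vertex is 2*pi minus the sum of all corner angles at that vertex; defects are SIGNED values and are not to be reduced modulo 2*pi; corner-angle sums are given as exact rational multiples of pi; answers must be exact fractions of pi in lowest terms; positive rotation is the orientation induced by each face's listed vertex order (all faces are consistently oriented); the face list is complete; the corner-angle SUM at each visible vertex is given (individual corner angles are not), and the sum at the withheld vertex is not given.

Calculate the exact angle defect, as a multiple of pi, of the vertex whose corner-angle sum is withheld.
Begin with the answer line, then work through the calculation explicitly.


Answer: defect(P5) = (-11/24)*pi

V = 7, E = 21, F = 14; chi = V - E + F = 0
Gauss-Bonnet: total defect = 2*pi*chi = 0; visible defects sum to (11/24)*pi


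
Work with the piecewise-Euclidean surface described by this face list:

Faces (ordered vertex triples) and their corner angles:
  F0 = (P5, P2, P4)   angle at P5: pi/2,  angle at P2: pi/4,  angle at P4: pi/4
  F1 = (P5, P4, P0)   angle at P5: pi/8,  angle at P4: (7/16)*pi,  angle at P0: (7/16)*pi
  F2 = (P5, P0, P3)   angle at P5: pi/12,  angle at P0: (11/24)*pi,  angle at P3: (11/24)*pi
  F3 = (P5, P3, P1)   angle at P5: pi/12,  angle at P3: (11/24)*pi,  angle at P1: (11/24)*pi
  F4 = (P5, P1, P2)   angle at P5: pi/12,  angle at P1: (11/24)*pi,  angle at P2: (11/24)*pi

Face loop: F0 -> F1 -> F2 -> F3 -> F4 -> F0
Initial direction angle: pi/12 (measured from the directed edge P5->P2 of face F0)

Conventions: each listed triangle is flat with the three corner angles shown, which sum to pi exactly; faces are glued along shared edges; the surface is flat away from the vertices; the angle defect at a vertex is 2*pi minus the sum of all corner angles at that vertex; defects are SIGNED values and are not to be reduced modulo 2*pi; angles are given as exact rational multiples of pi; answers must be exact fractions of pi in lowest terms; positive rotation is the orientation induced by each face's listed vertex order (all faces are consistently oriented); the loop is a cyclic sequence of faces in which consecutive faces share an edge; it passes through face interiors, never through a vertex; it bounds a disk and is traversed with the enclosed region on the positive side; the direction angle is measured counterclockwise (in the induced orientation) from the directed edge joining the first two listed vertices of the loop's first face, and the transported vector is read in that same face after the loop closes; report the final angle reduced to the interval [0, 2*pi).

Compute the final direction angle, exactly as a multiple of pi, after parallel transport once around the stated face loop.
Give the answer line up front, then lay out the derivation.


Answer: final direction angle = (29/24)*pi

enclosed vertex P5: corner angles sum to (7/8)*pi, defect = 2*pi - (7/8)*pi = (9/8)*pi
final direction = starting direction + enclosed defect total, reduced mod 2*pi (induced orientation)
final angle = pi/12 + (9/8)*pi = (29/24)*pi (mod 2*pi)


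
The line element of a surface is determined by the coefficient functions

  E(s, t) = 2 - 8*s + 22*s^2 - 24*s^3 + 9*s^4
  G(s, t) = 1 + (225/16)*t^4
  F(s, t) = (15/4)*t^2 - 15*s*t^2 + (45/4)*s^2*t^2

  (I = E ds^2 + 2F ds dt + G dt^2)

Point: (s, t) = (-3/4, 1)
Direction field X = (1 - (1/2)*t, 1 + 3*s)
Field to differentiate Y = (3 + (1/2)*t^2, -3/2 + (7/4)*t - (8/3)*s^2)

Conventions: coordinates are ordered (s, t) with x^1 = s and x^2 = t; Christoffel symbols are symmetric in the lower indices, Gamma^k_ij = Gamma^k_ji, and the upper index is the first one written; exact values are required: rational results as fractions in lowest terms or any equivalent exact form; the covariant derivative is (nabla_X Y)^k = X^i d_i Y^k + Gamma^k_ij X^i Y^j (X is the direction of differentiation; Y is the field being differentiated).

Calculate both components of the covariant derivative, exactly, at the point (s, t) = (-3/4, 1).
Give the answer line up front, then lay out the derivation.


Answer: (nabla_X Y)^s = -79067/48548, (nabla_X Y)^t = -84891/194192

E = 8537/256, F = 1365/64, G = 241/16 at the point
E_s = -1547/16, E_t = 0, F_s = -255/8, F_t = 1365/32, G_s = 0, G_t = 225/4
EG - F^2 = 12137/256;  g^inv = (256/12137) * [[241/16, -1365/64], [-1365/64, 8537/256]]
first-kind symbols [ij,l] = (1/2)(d_i g_jl + d_j g_il - d_l g_ij): [ss,s] = E_s/2 = -1547/32, [ss,t] = F_s - E_t/2 = -255/8, [st,s] = E_t/2 = 0, [st,t] = G_s/2 = 0, [tt,s] = F_t - G_s/2 = 1365/32, [tt,t] = G_t/2 = 225/8
Gamma^s_ij = (G*[ij,s] - F*[ij,t])/(EG - F^2), Gamma^t_ij = (E*[ij,t] - F*[ij,s])/(EG - F^2)
Gamma_sss = -12376/12137, Gamma_sst = 0, Gamma_stt = 10920/12137, Gamma_tss = -8160/12137, Gamma_tst = 0, Gamma_ttt = 7200/12137
X = (1/2, -5/4), Y = (7/2, -5/4) at the point
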